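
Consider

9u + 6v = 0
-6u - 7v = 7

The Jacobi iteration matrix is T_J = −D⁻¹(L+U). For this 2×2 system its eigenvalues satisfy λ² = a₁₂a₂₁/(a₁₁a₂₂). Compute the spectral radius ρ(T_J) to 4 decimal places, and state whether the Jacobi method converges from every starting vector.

a₁₂a₂₁/(a₁₁a₂₂) = (6)·(-6) / ((9)·(-7)) = 0.571429
ρ = √|0.571429| = √0.571429 = 0.7559
ρ < 1, so Jacobi converges

0.7559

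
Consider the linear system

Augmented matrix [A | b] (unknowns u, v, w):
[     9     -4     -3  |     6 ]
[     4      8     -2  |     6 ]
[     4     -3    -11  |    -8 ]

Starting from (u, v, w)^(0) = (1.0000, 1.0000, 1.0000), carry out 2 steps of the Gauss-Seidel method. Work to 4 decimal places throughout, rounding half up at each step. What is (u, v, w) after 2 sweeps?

Iteration 1:
  u = (6 - (-4)·1.0000 - (-3)·1.0000) / (9) = 1.4444
  v = (6 - (4)·1.4444 - (-2)·1.0000) / (8) = 0.2778
  w = (-8 - (4)·1.4444 - (-3)·0.2778) / (-11) = 1.1767
Iteration 2:
  u = (6 - (-4)·0.2778 - (-3)·1.1767) / (9) = 1.1824
  v = (6 - (4)·1.1824 - (-2)·1.1767) / (8) = 0.4530
  w = (-8 - (4)·1.1824 - (-3)·0.4530) / (-11) = 1.0337

(1.1824, 0.4530, 1.0337)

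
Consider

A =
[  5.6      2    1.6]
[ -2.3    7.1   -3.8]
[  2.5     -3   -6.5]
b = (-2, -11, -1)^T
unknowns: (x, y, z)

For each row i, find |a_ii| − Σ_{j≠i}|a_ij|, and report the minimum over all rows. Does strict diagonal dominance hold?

row 1: |5.6| − (2+1.6) = 2
row 2: |7.1| − (2.3+3.8) = 1
row 3: |-6.5| − (2.5+3) = 1
minimum over rows = 1 → strictly diagonally dominant (convergence guaranteed)

1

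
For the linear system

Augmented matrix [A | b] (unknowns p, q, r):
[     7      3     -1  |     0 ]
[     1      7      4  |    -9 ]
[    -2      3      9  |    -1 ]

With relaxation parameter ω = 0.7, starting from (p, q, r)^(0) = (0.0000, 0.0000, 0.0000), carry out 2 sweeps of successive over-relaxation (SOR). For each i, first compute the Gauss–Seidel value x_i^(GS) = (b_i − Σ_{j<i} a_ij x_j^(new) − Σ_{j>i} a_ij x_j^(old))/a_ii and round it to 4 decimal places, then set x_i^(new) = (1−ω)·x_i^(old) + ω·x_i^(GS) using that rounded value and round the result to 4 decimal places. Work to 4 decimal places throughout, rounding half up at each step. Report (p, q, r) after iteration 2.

(0.2832, -1.2512, 0.2979)

Iteration 1:
  p: GS value = (0 - (3)·0.0000 - (-1)·0.0000) / (7) = 0.0000;  p ← (1−ω)·0.0000 + ω·0.0000 = 0.0000
  q: GS value = (-9 - (1)·0.0000 - (4)·0.0000) / (7) = -1.2857;  q ← (1−ω)·0.0000 + ω·-1.2857 = -0.9000
  r: GS value = (-1 - (-2)·0.0000 - (3)·-0.9000) / (9) = 0.1889;  r ← (1−ω)·0.0000 + ω·0.1889 = 0.1322
Iteration 2:
  p: GS value = (0 - (3)·-0.9000 - (-1)·0.1322) / (7) = 0.4046;  p ← (1−ω)·0.0000 + ω·0.4046 = 0.2832
  q: GS value = (-9 - (1)·0.2832 - (4)·0.1322) / (7) = -1.4017;  q ← (1−ω)·-0.9000 + ω·-1.4017 = -1.2512
  r: GS value = (-1 - (-2)·0.2832 - (3)·-1.2512) / (9) = 0.3689;  r ← (1−ω)·0.1322 + ω·0.3689 = 0.2979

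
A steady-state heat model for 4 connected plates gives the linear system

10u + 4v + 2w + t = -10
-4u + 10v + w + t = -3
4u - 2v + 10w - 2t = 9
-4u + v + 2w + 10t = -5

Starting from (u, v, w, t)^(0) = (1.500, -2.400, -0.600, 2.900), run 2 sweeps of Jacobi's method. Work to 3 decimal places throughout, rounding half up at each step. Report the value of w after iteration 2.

Iteration 1:
  u = (-10 - (4)·-2.400 - (2)·-0.600 - (1)·2.900) / (10) = -0.210
  v = (-3 - (-4)·1.500 - (1)·-0.600 - (1)·2.900) / (10) = 0.070
  w = (9 - (4)·1.500 - (-2)·-2.400 - (-2)·2.900) / (10) = 0.400
  t = (-5 - (-4)·1.500 - (1)·-2.400 - (2)·-0.600) / (10) = 0.460
Iteration 2:
  u = (-10 - (4)·0.070 - (2)·0.400 - (1)·0.460) / (10) = -1.154
  v = (-3 - (-4)·-0.210 - (1)·0.400 - (1)·0.460) / (10) = -0.470
  w = (9 - (4)·-0.210 - (-2)·0.070 - (-2)·0.460) / (10) = 1.090
  t = (-5 - (-4)·-0.210 - (1)·0.070 - (2)·0.400) / (10) = -0.671

1.090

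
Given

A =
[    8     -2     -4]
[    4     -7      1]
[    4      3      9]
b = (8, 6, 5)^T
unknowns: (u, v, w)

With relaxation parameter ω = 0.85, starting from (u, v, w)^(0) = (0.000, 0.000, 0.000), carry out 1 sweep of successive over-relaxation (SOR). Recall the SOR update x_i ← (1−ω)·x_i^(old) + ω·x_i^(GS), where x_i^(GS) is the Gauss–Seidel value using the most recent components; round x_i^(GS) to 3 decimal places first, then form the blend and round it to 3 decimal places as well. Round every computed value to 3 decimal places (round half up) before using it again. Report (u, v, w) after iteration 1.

(0.850, -0.315, 0.241)

Iteration 1:
  u: GS value = (8 - (-2)·0.000 - (-4)·0.000) / (8) = 1.000;  u ← (1−ω)·0.000 + ω·1.000 = 0.850
  v: GS value = (6 - (4)·0.850 - (1)·0.000) / (-7) = -0.371;  v ← (1−ω)·0.000 + ω·-0.371 = -0.315
  w: GS value = (5 - (4)·0.850 - (3)·-0.315) / (9) = 0.283;  w ← (1−ω)·0.000 + ω·0.283 = 0.241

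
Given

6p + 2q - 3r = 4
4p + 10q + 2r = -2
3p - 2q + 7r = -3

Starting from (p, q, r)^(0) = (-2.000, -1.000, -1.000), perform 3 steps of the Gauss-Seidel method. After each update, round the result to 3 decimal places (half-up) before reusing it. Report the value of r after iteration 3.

Iteration 1:
  p = (4 - (2)·-1.000 - (-3)·-1.000) / (6) = 0.500
  q = (-2 - (4)·0.500 - (2)·-1.000) / (10) = -0.200
  r = (-3 - (3)·0.500 - (-2)·-0.200) / (7) = -0.700
Iteration 2:
  p = (4 - (2)·-0.200 - (-3)·-0.700) / (6) = 0.383
  q = (-2 - (4)·0.383 - (2)·-0.700) / (10) = -0.213
  r = (-3 - (3)·0.383 - (-2)·-0.213) / (7) = -0.654
Iteration 3:
  p = (4 - (2)·-0.213 - (-3)·-0.654) / (6) = 0.411
  q = (-2 - (4)·0.411 - (2)·-0.654) / (10) = -0.234
  r = (-3 - (3)·0.411 - (-2)·-0.234) / (7) = -0.672

-0.672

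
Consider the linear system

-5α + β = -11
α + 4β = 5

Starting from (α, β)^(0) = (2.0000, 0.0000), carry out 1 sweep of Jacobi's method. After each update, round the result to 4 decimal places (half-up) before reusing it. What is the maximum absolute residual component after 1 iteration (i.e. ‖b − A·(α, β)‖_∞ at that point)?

0.7500

Iteration 1:
  α = (-11 - (1)·0.0000) / (-5) = 2.2000
  β = (5 - (1)·2.0000) / (4) = 0.7500
Residual b − A·x = (-0.7500, -0.2000); ∞-norm = 0.7500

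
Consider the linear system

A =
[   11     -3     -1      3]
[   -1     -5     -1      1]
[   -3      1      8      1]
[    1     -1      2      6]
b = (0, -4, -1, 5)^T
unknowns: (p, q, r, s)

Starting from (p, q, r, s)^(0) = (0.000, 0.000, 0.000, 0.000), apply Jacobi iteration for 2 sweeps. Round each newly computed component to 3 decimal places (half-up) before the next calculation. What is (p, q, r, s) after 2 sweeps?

Iteration 1:
  p = (0 - (-3)·0.000 - (-1)·0.000 - (3)·0.000) / (11) = 0.000
  q = (-4 - (-1)·0.000 - (-1)·0.000 - (1)·0.000) / (-5) = 0.800
  r = (-1 - (-3)·0.000 - (1)·0.000 - (1)·0.000) / (8) = -0.125
  s = (5 - (1)·0.000 - (-1)·0.000 - (2)·0.000) / (6) = 0.833
Iteration 2:
  p = (0 - (-3)·0.800 - (-1)·-0.125 - (3)·0.833) / (11) = -0.020
  q = (-4 - (-1)·0.000 - (-1)·-0.125 - (1)·0.833) / (-5) = 0.992
  r = (-1 - (-3)·0.000 - (1)·0.800 - (1)·0.833) / (8) = -0.329
  s = (5 - (1)·0.000 - (-1)·0.800 - (2)·-0.125) / (6) = 1.008

(-0.020, 0.992, -0.329, 1.008)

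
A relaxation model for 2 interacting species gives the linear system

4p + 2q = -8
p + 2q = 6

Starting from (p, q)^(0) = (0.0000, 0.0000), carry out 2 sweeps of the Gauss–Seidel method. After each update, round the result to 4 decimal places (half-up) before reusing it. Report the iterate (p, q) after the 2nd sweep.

(-4.0000, 5.0000)

Iteration 1:
  p = (-8 - (2)·0.0000) / (4) = -2.0000
  q = (6 - (1)·-2.0000) / (2) = 4.0000
Iteration 2:
  p = (-8 - (2)·4.0000) / (4) = -4.0000
  q = (6 - (1)·-4.0000) / (2) = 5.0000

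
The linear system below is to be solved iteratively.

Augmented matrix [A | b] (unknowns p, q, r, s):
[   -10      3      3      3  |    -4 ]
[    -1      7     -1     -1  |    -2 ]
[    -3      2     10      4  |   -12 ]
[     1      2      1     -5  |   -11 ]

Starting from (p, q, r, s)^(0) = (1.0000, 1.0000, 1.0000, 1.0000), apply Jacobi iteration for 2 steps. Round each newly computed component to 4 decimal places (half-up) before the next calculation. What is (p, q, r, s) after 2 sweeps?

(0.8929, 0.1143, -2.0386, 2.2172)

Iteration 1:
  p = (-4 - (3)·1.0000 - (3)·1.0000 - (3)·1.0000) / (-10) = 1.3000
  q = (-2 - (-1)·1.0000 - (-1)·1.0000 - (-1)·1.0000) / (7) = 0.1429
  r = (-12 - (-3)·1.0000 - (2)·1.0000 - (4)·1.0000) / (10) = -1.5000
  s = (-11 - (1)·1.0000 - (2)·1.0000 - (1)·1.0000) / (-5) = 3.0000
Iteration 2:
  p = (-4 - (3)·0.1429 - (3)·-1.5000 - (3)·3.0000) / (-10) = 0.8929
  q = (-2 - (-1)·1.3000 - (-1)·-1.5000 - (-1)·3.0000) / (7) = 0.1143
  r = (-12 - (-3)·1.3000 - (2)·0.1429 - (4)·3.0000) / (10) = -2.0386
  s = (-11 - (1)·1.3000 - (2)·0.1429 - (1)·-1.5000) / (-5) = 2.2172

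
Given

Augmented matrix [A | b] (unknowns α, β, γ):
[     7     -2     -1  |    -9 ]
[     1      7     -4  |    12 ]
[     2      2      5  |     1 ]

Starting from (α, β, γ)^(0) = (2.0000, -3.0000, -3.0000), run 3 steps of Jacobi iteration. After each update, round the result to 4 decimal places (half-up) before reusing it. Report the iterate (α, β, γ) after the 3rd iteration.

Iteration 1:
  α = (-9 - (-2)·-3.0000 - (-1)·-3.0000) / (7) = -2.5714
  β = (12 - (1)·2.0000 - (-4)·-3.0000) / (7) = -0.2857
  γ = (1 - (2)·2.0000 - (2)·-3.0000) / (5) = 0.6000
Iteration 2:
  α = (-9 - (-2)·-0.2857 - (-1)·0.6000) / (7) = -1.2816
  β = (12 - (1)·-2.5714 - (-4)·0.6000) / (7) = 2.4245
  γ = (1 - (2)·-2.5714 - (2)·-0.2857) / (5) = 1.3428
Iteration 3:
  α = (-9 - (-2)·2.4245 - (-1)·1.3428) / (7) = -0.4012
  β = (12 - (1)·-1.2816 - (-4)·1.3428) / (7) = 2.6647
  γ = (1 - (2)·-1.2816 - (2)·2.4245) / (5) = -0.2572

(-0.4012, 2.6647, -0.2572)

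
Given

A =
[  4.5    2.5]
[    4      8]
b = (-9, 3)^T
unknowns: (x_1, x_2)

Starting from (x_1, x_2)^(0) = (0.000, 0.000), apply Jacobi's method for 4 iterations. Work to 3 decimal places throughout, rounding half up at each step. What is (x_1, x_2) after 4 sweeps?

(-2.822, 1.757)

Iteration 1:
  x_1 = (-9 - (2.5)·0.000) / (4.5) = -2.000
  x_2 = (3 - (4)·0.000) / (8) = 0.375
Iteration 2:
  x_1 = (-9 - (2.5)·0.375) / (4.5) = -2.208
  x_2 = (3 - (4)·-2.000) / (8) = 1.375
Iteration 3:
  x_1 = (-9 - (2.5)·1.375) / (4.5) = -2.764
  x_2 = (3 - (4)·-2.208) / (8) = 1.479
Iteration 4:
  x_1 = (-9 - (2.5)·1.479) / (4.5) = -2.822
  x_2 = (3 - (4)·-2.764) / (8) = 1.757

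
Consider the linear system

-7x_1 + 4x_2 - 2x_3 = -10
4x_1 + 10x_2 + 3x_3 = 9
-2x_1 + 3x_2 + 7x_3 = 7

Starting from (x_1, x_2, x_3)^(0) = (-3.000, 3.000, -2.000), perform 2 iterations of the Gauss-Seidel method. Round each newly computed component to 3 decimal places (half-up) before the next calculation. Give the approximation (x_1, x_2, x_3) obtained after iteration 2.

Iteration 1:
  x_1 = (-10 - (4)·3.000 - (-2)·-2.000) / (-7) = 3.714
  x_2 = (9 - (4)·3.714 - (3)·-2.000) / (10) = 0.014
  x_3 = (7 - (-2)·3.714 - (3)·0.014) / (7) = 2.055
Iteration 2:
  x_1 = (-10 - (4)·0.014 - (-2)·2.055) / (-7) = 0.849
  x_2 = (9 - (4)·0.849 - (3)·2.055) / (10) = -0.056
  x_3 = (7 - (-2)·0.849 - (3)·-0.056) / (7) = 1.267

(0.849, -0.056, 1.267)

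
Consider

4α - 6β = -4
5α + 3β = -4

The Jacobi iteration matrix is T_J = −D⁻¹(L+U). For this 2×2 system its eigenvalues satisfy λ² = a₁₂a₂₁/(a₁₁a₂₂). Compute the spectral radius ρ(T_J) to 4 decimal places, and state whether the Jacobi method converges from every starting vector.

1.5811

a₁₂a₂₁/(a₁₁a₂₂) = (-6)·(5) / ((4)·(3)) = -2.500000
ρ = √|-2.500000| = √2.500000 = 1.5811
ρ > 1, so Jacobi diverges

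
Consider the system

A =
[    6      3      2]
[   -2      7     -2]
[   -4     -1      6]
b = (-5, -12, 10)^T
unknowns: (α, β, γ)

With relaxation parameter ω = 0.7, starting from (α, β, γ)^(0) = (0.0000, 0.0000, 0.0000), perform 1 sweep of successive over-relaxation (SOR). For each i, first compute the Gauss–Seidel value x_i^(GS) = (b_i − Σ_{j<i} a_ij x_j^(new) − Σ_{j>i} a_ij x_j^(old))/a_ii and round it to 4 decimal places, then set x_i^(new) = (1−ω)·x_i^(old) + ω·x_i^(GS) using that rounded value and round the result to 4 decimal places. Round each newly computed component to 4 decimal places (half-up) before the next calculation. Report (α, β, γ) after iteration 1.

Iteration 1:
  α: GS value = (-5 - (3)·0.0000 - (2)·0.0000) / (6) = -0.8333;  α ← (1−ω)·0.0000 + ω·-0.8333 = -0.5833
  β: GS value = (-12 - (-2)·-0.5833 - (-2)·0.0000) / (7) = -1.8809;  β ← (1−ω)·0.0000 + ω·-1.8809 = -1.3166
  γ: GS value = (10 - (-4)·-0.5833 - (-1)·-1.3166) / (6) = 1.0584;  γ ← (1−ω)·0.0000 + ω·1.0584 = 0.7409

(-0.5833, -1.3166, 0.7409)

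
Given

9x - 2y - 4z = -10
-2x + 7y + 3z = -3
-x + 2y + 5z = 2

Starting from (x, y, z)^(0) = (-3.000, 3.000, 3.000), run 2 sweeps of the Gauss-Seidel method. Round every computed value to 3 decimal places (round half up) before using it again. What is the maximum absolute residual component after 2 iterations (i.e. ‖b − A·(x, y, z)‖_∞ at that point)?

Iteration 1:
  x = (-10 - (-2)·3.000 - (-4)·3.000) / (9) = 0.889
  y = (-3 - (-2)·0.889 - (3)·3.000) / (7) = -1.460
  z = (2 - (-1)·0.889 - (2)·-1.460) / (5) = 1.162
Iteration 2:
  x = (-10 - (-2)·-1.460 - (-4)·1.162) / (9) = -0.919
  y = (-3 - (-2)·-0.919 - (3)·1.162) / (7) = -1.189
  z = (2 - (-1)·-0.919 - (2)·-1.189) / (5) = 0.692
Residual b − A·x = (-1.339, 1.409, -0.001); ∞-norm = 1.409

1.409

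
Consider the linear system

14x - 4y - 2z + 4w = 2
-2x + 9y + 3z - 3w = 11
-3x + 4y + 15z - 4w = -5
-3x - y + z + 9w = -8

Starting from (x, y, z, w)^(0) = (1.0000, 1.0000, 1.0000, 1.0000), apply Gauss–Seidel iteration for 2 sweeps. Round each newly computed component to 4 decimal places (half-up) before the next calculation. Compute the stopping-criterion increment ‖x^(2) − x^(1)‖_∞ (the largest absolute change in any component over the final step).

0.3576

Iteration 1:
  x = (2 - (-4)·1.0000 - (-2)·1.0000 - (4)·1.0000) / (14) = 0.2857
  y = (11 - (-2)·0.2857 - (3)·1.0000 - (-3)·1.0000) / (9) = 1.2857
  z = (-5 - (-3)·0.2857 - (4)·1.2857 - (-4)·1.0000) / (15) = -0.3524
  w = (-8 - (-3)·0.2857 - (-1)·1.2857 - (1)·-0.3524) / (9) = -0.6116
Iteration 2:
  x = (2 - (-4)·1.2857 - (-2)·-0.3524 - (4)·-0.6116) / (14) = 0.6346
  y = (11 - (-2)·0.6346 - (3)·-0.3524 - (-3)·-0.6116) / (9) = 1.2768
  z = (-5 - (-3)·0.6346 - (4)·1.2768 - (-4)·-0.6116) / (15) = -0.7100
  w = (-8 - (-3)·0.6346 - (-1)·1.2768 - (1)·-0.7100) / (9) = -0.4566
Change: (0.3489, -0.0089, -0.3576, 0.1550) → max |·| = 0.3576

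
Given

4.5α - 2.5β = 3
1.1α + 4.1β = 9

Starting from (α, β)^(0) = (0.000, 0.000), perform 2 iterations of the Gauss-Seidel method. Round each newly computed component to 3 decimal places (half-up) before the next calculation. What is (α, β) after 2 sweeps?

(1.787, 1.716)

Iteration 1:
  α = (3 - (-2.5)·0.000) / (4.5) = 0.667
  β = (9 - (1.1)·0.667) / (4.1) = 2.016
Iteration 2:
  α = (3 - (-2.5)·2.016) / (4.5) = 1.787
  β = (9 - (1.1)·1.787) / (4.1) = 1.716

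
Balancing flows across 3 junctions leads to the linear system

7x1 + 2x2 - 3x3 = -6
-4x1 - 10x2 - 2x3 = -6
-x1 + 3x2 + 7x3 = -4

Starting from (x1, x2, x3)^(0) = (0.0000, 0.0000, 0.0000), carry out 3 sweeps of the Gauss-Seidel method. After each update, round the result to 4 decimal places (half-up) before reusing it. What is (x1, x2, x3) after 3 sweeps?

(-1.8844, 1.6387, -1.5429)

Iteration 1:
  x1 = (-6 - (2)·0.0000 - (-3)·0.0000) / (7) = -0.8571
  x2 = (-6 - (-4)·-0.8571 - (-2)·0.0000) / (-10) = 0.9428
  x3 = (-4 - (-1)·-0.8571 - (3)·0.9428) / (7) = -1.0979
Iteration 2:
  x1 = (-6 - (2)·0.9428 - (-3)·-1.0979) / (7) = -1.5970
  x2 = (-6 - (-4)·-1.5970 - (-2)·-1.0979) / (-10) = 1.4584
  x3 = (-4 - (-1)·-1.5970 - (3)·1.4584) / (7) = -1.4246
Iteration 3:
  x1 = (-6 - (2)·1.4584 - (-3)·-1.4246) / (7) = -1.8844
  x2 = (-6 - (-4)·-1.8844 - (-2)·-1.4246) / (-10) = 1.6387
  x3 = (-4 - (-1)·-1.8844 - (3)·1.6387) / (7) = -1.5429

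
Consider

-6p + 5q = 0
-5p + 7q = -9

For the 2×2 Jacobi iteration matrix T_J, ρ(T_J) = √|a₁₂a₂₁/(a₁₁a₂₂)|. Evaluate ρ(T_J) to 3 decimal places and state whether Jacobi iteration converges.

a₁₂a₂₁/(a₁₁a₂₂) = (5)·(-5) / ((-6)·(7)) = 0.595238
ρ = √|0.595238| = √0.595238 = 0.772
ρ < 1, so Jacobi converges

0.772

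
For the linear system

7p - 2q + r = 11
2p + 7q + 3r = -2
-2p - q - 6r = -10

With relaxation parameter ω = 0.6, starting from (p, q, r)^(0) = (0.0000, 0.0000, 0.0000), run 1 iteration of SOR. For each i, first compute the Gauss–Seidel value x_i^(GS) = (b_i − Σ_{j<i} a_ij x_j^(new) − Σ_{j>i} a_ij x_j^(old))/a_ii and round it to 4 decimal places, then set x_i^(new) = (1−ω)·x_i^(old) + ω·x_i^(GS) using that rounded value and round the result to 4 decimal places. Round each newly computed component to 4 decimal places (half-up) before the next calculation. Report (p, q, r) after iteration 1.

(0.9428, -0.3331, 0.8447)

Iteration 1:
  p: GS value = (11 - (-2)·0.0000 - (1)·0.0000) / (7) = 1.5714;  p ← (1−ω)·0.0000 + ω·1.5714 = 0.9428
  q: GS value = (-2 - (2)·0.9428 - (3)·0.0000) / (7) = -0.5551;  q ← (1−ω)·0.0000 + ω·-0.5551 = -0.3331
  r: GS value = (-10 - (-2)·0.9428 - (-1)·-0.3331) / (-6) = 1.4079;  r ← (1−ω)·0.0000 + ω·1.4079 = 0.8447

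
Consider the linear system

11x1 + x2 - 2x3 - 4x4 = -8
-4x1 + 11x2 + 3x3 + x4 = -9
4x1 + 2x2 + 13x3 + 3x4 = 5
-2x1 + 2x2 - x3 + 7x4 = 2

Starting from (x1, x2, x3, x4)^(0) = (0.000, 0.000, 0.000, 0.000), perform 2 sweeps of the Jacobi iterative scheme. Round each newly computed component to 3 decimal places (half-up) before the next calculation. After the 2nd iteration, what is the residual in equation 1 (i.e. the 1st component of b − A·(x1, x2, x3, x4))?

Iteration 1:
  x1 = (-8 - (1)·0.000 - (-2)·0.000 - (-4)·0.000) / (11) = -0.727
  x2 = (-9 - (-4)·0.000 - (3)·0.000 - (1)·0.000) / (11) = -0.818
  x3 = (5 - (4)·0.000 - (2)·0.000 - (3)·0.000) / (13) = 0.385
  x4 = (2 - (-2)·0.000 - (2)·0.000 - (-1)·0.000) / (7) = 0.286
Iteration 2:
  x1 = (-8 - (1)·-0.818 - (-2)·0.385 - (-4)·0.286) / (11) = -0.479
  x2 = (-9 - (-4)·-0.727 - (3)·0.385 - (1)·0.286) / (11) = -1.214
  x3 = (5 - (4)·-0.727 - (2)·-0.818 - (3)·0.286) / (13) = 0.668
  x4 = (2 - (-2)·-0.727 - (2)·-0.818 - (-1)·0.385) / (7) = 0.367
Residual b − A·x = (1.287, 0.067, -0.441, 1.569)

1.287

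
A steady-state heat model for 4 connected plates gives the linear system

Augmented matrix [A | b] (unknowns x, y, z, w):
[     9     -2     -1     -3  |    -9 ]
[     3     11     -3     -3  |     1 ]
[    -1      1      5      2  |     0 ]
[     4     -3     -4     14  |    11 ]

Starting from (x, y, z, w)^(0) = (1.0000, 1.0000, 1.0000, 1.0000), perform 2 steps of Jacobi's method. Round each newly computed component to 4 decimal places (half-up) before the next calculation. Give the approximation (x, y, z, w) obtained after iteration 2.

Iteration 1:
  x = (-9 - (-2)·1.0000 - (-1)·1.0000 - (-3)·1.0000) / (9) = -0.3333
  y = (1 - (3)·1.0000 - (-3)·1.0000 - (-3)·1.0000) / (11) = 0.3636
  z = (0 - (-1)·1.0000 - (1)·1.0000 - (2)·1.0000) / (5) = -0.4000
  w = (11 - (4)·1.0000 - (-3)·1.0000 - (-4)·1.0000) / (14) = 1.0000
Iteration 2:
  x = (-9 - (-2)·0.3636 - (-1)·-0.4000 - (-3)·1.0000) / (9) = -0.6303
  y = (1 - (3)·-0.3333 - (-3)·-0.4000 - (-3)·1.0000) / (11) = 0.3454
  z = (0 - (-1)·-0.3333 - (1)·0.3636 - (2)·1.0000) / (5) = -0.5394
  w = (11 - (4)·-0.3333 - (-3)·0.3636 - (-4)·-0.4000) / (14) = 0.8446

(-0.6303, 0.3454, -0.5394, 0.8446)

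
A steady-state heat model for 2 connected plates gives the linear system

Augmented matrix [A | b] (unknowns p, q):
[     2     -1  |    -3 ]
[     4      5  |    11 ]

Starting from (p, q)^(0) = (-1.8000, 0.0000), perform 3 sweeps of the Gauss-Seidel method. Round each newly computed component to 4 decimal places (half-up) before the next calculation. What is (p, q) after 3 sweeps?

Iteration 1:
  p = (-3 - (-1)·0.0000) / (2) = -1.5000
  q = (11 - (4)·-1.5000) / (5) = 3.4000
Iteration 2:
  p = (-3 - (-1)·3.4000) / (2) = 0.2000
  q = (11 - (4)·0.2000) / (5) = 2.0400
Iteration 3:
  p = (-3 - (-1)·2.0400) / (2) = -0.4800
  q = (11 - (4)·-0.4800) / (5) = 2.5840

(-0.4800, 2.5840)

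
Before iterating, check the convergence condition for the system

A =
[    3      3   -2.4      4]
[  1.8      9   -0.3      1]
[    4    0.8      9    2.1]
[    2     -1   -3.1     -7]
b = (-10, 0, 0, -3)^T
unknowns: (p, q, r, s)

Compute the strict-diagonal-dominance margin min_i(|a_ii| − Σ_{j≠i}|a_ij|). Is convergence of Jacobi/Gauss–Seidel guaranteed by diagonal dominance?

row 1: |3| − (3+2.4+4) = -6.4
row 2: |9| − (1.8+0.3+1) = 5.9
row 3: |9| − (4+0.8+2.1) = 2.1
row 4: |-7| − (2+1+3.1) = 0.9
minimum over rows = -6.4 → not strictly diagonally dominant

-6.4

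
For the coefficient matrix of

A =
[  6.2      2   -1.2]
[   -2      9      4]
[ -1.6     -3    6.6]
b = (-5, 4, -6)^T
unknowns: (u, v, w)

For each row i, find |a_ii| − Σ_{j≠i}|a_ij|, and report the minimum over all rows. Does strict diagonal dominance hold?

2

row 1: |6.2| − (2+1.2) = 3
row 2: |9| − (2+4) = 3
row 3: |6.6| − (1.6+3) = 2
minimum over rows = 2 → strictly diagonally dominant (convergence guaranteed)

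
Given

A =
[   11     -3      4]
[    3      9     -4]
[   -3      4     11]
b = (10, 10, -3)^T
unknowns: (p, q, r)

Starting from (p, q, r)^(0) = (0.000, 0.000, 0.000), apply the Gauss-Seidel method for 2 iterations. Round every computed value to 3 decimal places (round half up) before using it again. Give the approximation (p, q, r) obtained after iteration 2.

(1.245, 0.554, -0.135)

Iteration 1:
  p = (10 - (-3)·0.000 - (4)·0.000) / (11) = 0.909
  q = (10 - (3)·0.909 - (-4)·0.000) / (9) = 0.808
  r = (-3 - (-3)·0.909 - (4)·0.808) / (11) = -0.319
Iteration 2:
  p = (10 - (-3)·0.808 - (4)·-0.319) / (11) = 1.245
  q = (10 - (3)·1.245 - (-4)·-0.319) / (9) = 0.554
  r = (-3 - (-3)·1.245 - (4)·0.554) / (11) = -0.135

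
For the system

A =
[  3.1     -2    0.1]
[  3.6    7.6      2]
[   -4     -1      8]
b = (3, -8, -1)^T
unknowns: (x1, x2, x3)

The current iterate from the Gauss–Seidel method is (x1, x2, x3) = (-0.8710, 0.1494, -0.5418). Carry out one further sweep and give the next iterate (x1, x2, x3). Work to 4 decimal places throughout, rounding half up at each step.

One sweep:
  x1 = (3 - (-2)·0.1494 - (0.1)·-0.5418) / (3.1) = 1.0816
  x2 = (-8 - (3.6)·1.0816 - (2)·-0.5418) / (7.6) = -1.4224
  x3 = (-1 - (-4)·1.0816 - (-1)·-1.4224) / (8) = 0.2380

(1.0816, -1.4224, 0.2380)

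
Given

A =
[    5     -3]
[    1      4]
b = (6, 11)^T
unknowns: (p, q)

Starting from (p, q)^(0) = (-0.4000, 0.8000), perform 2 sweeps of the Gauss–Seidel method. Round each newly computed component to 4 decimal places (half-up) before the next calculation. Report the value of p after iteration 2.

Iteration 1:
  p = (6 - (-3)·0.8000) / (5) = 1.6800
  q = (11 - (1)·1.6800) / (4) = 2.3300
Iteration 2:
  p = (6 - (-3)·2.3300) / (5) = 2.5980
  q = (11 - (1)·2.5980) / (4) = 2.1005

2.5980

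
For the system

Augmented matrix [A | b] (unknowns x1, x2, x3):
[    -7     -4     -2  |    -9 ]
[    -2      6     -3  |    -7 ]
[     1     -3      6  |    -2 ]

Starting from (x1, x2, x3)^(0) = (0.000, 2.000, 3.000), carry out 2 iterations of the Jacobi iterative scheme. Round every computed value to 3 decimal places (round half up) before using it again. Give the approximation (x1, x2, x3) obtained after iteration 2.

Iteration 1:
  x1 = (-9 - (-4)·2.000 - (-2)·3.000) / (-7) = -0.714
  x2 = (-7 - (-2)·0.000 - (-3)·3.000) / (6) = 0.333
  x3 = (-2 - (1)·0.000 - (-3)·2.000) / (6) = 0.667
Iteration 2:
  x1 = (-9 - (-4)·0.333 - (-2)·0.667) / (-7) = 0.905
  x2 = (-7 - (-2)·-0.714 - (-3)·0.667) / (6) = -1.071
  x3 = (-2 - (1)·-0.714 - (-3)·0.333) / (6) = -0.048

(0.905, -1.071, -0.048)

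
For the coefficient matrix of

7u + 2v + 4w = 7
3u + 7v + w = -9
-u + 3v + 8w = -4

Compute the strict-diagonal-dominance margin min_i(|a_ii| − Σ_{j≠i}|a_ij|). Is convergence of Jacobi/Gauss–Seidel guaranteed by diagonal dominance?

1

row 1: |7| − (2+4) = 1
row 2: |7| − (3+1) = 3
row 3: |8| − (1+3) = 4
minimum over rows = 1 → strictly diagonally dominant (convergence guaranteed)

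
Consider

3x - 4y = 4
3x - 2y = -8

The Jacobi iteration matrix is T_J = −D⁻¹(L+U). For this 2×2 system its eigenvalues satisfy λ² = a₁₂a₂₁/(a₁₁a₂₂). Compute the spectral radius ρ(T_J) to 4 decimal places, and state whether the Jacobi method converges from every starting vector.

1.4142

a₁₂a₂₁/(a₁₁a₂₂) = (-4)·(3) / ((3)·(-2)) = 2.000000
ρ = √|2.000000| = √2.000000 = 1.4142
ρ > 1, so Jacobi diverges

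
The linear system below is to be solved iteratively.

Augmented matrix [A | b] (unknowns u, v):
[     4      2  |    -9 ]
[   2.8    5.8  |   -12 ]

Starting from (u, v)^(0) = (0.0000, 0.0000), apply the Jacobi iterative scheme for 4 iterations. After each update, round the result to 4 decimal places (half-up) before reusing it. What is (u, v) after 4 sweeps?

Iteration 1:
  u = (-9 - (2)·0.0000) / (4) = -2.2500
  v = (-12 - (2.8)·0.0000) / (5.8) = -2.0690
Iteration 2:
  u = (-9 - (2)·-2.0690) / (4) = -1.2155
  v = (-12 - (2.8)·-2.2500) / (5.8) = -0.9828
Iteration 3:
  u = (-9 - (2)·-0.9828) / (4) = -1.7586
  v = (-12 - (2.8)·-1.2155) / (5.8) = -1.4822
Iteration 4:
  u = (-9 - (2)·-1.4822) / (4) = -1.5089
  v = (-12 - (2.8)·-1.7586) / (5.8) = -1.2200

(-1.5089, -1.2200)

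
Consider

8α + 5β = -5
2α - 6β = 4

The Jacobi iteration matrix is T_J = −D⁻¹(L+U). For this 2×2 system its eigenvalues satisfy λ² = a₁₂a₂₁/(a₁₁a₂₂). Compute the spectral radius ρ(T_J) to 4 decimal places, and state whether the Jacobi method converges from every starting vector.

0.4564

a₁₂a₂₁/(a₁₁a₂₂) = (5)·(2) / ((8)·(-6)) = -0.208333
ρ = √|-0.208333| = √0.208333 = 0.4564
ρ < 1, so Jacobi converges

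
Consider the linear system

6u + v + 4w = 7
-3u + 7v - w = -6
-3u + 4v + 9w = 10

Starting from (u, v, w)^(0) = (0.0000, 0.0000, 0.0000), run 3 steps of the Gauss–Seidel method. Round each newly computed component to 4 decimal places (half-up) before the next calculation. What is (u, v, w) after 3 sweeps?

(0.3254, -0.5171, 1.4494)

Iteration 1:
  u = (7 - (1)·0.0000 - (4)·0.0000) / (6) = 1.1667
  v = (-6 - (-3)·1.1667 - (-1)·0.0000) / (7) = -0.3571
  w = (10 - (-3)·1.1667 - (4)·-0.3571) / (9) = 1.6587
Iteration 2:
  u = (7 - (1)·-0.3571 - (4)·1.6587) / (6) = 0.1204
  v = (-6 - (-3)·0.1204 - (-1)·1.6587) / (7) = -0.5686
  w = (10 - (-3)·0.1204 - (4)·-0.5686) / (9) = 1.4040
Iteration 3:
  u = (7 - (1)·-0.5686 - (4)·1.4040) / (6) = 0.3254
  v = (-6 - (-3)·0.3254 - (-1)·1.4040) / (7) = -0.5171
  w = (10 - (-3)·0.3254 - (4)·-0.5171) / (9) = 1.4494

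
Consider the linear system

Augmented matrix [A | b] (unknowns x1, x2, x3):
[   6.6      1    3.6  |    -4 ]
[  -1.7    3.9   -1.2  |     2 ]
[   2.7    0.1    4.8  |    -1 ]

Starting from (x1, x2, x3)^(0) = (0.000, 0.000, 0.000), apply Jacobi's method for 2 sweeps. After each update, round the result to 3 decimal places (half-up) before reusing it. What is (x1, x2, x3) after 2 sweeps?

(-0.570, 0.185, 0.122)

Iteration 1:
  x1 = (-4 - (1)·0.000 - (3.6)·0.000) / (6.6) = -0.606
  x2 = (2 - (-1.7)·0.000 - (-1.2)·0.000) / (3.9) = 0.513
  x3 = (-1 - (2.7)·0.000 - (0.1)·0.000) / (4.8) = -0.208
Iteration 2:
  x1 = (-4 - (1)·0.513 - (3.6)·-0.208) / (6.6) = -0.570
  x2 = (2 - (-1.7)·-0.606 - (-1.2)·-0.208) / (3.9) = 0.185
  x3 = (-1 - (2.7)·-0.606 - (0.1)·0.513) / (4.8) = 0.122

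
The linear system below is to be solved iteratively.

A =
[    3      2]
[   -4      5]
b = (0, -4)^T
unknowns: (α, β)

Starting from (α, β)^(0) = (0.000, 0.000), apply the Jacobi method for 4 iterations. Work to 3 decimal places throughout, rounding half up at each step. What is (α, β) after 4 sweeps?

(0.249, -0.374)

Iteration 1:
  α = (0 - (2)·0.000) / (3) = 0.000
  β = (-4 - (-4)·0.000) / (5) = -0.800
Iteration 2:
  α = (0 - (2)·-0.800) / (3) = 0.533
  β = (-4 - (-4)·0.000) / (5) = -0.800
Iteration 3:
  α = (0 - (2)·-0.800) / (3) = 0.533
  β = (-4 - (-4)·0.533) / (5) = -0.374
Iteration 4:
  α = (0 - (2)·-0.374) / (3) = 0.249
  β = (-4 - (-4)·0.533) / (5) = -0.374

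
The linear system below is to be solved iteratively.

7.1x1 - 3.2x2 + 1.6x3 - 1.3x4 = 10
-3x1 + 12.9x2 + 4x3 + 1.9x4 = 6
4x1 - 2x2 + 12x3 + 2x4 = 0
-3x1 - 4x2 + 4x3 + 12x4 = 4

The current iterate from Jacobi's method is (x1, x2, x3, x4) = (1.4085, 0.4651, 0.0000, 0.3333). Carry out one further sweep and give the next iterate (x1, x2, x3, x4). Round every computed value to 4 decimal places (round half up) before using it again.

One sweep:
  x1 = (10 - (-3.2)·0.4651 - (1.6)·0.0000 - (-1.3)·0.3333) / (7.1) = 1.6791
  x2 = (6 - (-3)·1.4085 - (4)·0.0000 - (1.9)·0.3333) / (12.9) = 0.7436
  x3 = (0 - (4)·1.4085 - (-2)·0.4651 - (2)·0.3333) / (12) = -0.4475
  x4 = (4 - (-3)·1.4085 - (-4)·0.4651 - (4)·0.0000) / (12) = 0.8405

(1.6791, 0.7436, -0.4475, 0.8405)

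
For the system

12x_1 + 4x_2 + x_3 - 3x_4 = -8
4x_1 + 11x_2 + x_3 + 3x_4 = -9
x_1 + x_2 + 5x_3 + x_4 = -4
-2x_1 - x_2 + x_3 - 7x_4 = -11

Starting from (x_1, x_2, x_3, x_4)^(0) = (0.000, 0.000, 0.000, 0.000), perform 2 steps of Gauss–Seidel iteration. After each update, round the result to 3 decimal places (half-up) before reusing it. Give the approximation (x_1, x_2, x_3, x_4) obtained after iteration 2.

Iteration 1:
  x_1 = (-8 - (4)·0.000 - (1)·0.000 - (-3)·0.000) / (12) = -0.667
  x_2 = (-9 - (4)·-0.667 - (1)·0.000 - (3)·0.000) / (11) = -0.576
  x_3 = (-4 - (1)·-0.667 - (1)·-0.576 - (1)·0.000) / (5) = -0.551
  x_4 = (-11 - (-2)·-0.667 - (-1)·-0.576 - (1)·-0.551) / (-7) = 1.766
Iteration 2:
  x_1 = (-8 - (4)·-0.576 - (1)·-0.551 - (-3)·1.766) / (12) = 0.013
  x_2 = (-9 - (4)·0.013 - (1)·-0.551 - (3)·1.766) / (11) = -1.254
  x_3 = (-4 - (1)·0.013 - (1)·-1.254 - (1)·1.766) / (5) = -0.905
  x_4 = (-11 - (-2)·0.013 - (-1)·-1.254 - (1)·-0.905) / (-7) = 1.618

(0.013, -1.254, -0.905, 1.618)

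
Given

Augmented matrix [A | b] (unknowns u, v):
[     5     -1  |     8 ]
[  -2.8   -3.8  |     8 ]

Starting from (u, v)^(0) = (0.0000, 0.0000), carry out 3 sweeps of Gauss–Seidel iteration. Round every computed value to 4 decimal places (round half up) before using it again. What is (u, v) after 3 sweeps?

Iteration 1:
  u = (8 - (-1)·0.0000) / (5) = 1.6000
  v = (8 - (-2.8)·1.6000) / (-3.8) = -3.2842
Iteration 2:
  u = (8 - (-1)·-3.2842) / (5) = 0.9432
  v = (8 - (-2.8)·0.9432) / (-3.8) = -2.8003
Iteration 3:
  u = (8 - (-1)·-2.8003) / (5) = 1.0399
  v = (8 - (-2.8)·1.0399) / (-3.8) = -2.8715

(1.0399, -2.8715)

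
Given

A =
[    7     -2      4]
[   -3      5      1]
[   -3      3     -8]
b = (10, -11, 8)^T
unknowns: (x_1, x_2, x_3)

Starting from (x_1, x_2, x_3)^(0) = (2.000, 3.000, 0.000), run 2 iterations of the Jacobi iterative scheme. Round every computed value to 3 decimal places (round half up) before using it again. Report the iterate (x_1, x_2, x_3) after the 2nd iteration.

(1.500, -0.703, -2.232)

Iteration 1:
  x_1 = (10 - (-2)·3.000 - (4)·0.000) / (7) = 2.286
  x_2 = (-11 - (-3)·2.000 - (1)·0.000) / (5) = -1.000
  x_3 = (8 - (-3)·2.000 - (3)·3.000) / (-8) = -0.625
Iteration 2:
  x_1 = (10 - (-2)·-1.000 - (4)·-0.625) / (7) = 1.500
  x_2 = (-11 - (-3)·2.286 - (1)·-0.625) / (5) = -0.703
  x_3 = (8 - (-3)·2.286 - (3)·-1.000) / (-8) = -2.232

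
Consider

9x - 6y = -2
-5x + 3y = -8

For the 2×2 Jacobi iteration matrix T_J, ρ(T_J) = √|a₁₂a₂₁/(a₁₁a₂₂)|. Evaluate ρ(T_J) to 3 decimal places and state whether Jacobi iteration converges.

a₁₂a₂₁/(a₁₁a₂₂) = (-6)·(-5) / ((9)·(3)) = 1.111111
ρ = √|1.111111| = √1.111111 = 1.054
ρ > 1, so Jacobi diverges

1.054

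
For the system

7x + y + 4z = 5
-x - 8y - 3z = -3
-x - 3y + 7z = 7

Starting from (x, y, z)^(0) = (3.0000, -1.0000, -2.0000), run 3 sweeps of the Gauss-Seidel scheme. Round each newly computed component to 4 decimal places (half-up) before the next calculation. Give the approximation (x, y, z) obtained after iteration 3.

(0.2509, 0.0205, 1.0446)

Iteration 1:
  x = (5 - (1)·-1.0000 - (4)·-2.0000) / (7) = 2.0000
  y = (-3 - (-1)·2.0000 - (-3)·-2.0000) / (-8) = 0.8750
  z = (7 - (-1)·2.0000 - (-3)·0.8750) / (7) = 1.6607
Iteration 2:
  x = (5 - (1)·0.8750 - (4)·1.6607) / (7) = -0.3597
  y = (-3 - (-1)·-0.3597 - (-3)·1.6607) / (-8) = -0.2028
  z = (7 - (-1)·-0.3597 - (-3)·-0.2028) / (7) = 0.8617
Iteration 3:
  x = (5 - (1)·-0.2028 - (4)·0.8617) / (7) = 0.2509
  y = (-3 - (-1)·0.2509 - (-3)·0.8617) / (-8) = 0.0205
  z = (7 - (-1)·0.2509 - (-3)·0.0205) / (7) = 1.0446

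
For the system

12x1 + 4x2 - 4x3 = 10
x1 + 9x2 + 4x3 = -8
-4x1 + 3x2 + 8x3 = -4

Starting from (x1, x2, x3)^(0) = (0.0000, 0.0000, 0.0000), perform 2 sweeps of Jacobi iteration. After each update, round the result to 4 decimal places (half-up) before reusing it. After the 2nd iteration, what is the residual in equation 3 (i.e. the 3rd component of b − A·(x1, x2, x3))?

Iteration 1:
  x1 = (10 - (4)·0.0000 - (-4)·0.0000) / (12) = 0.8333
  x2 = (-8 - (1)·0.0000 - (4)·0.0000) / (9) = -0.8889
  x3 = (-4 - (-4)·0.0000 - (3)·0.0000) / (8) = -0.5000
Iteration 2:
  x1 = (10 - (4)·-0.8889 - (-4)·-0.5000) / (12) = 0.9630
  x2 = (-8 - (1)·0.8333 - (4)·-0.5000) / (9) = -0.7593
  x3 = (-4 - (-4)·0.8333 - (3)·-0.8889) / (8) = 0.2500
Residual b − A·x = (2.4812, -3.1293, 0.1299)

0.1299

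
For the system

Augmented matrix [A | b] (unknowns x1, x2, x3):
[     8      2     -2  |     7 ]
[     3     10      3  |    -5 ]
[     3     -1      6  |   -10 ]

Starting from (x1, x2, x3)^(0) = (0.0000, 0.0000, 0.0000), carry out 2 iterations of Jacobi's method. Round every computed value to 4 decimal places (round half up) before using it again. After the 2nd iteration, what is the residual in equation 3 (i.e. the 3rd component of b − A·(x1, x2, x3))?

Iteration 1:
  x1 = (7 - (2)·0.0000 - (-2)·0.0000) / (8) = 0.8750
  x2 = (-5 - (3)·0.0000 - (3)·0.0000) / (10) = -0.5000
  x3 = (-10 - (3)·0.0000 - (-1)·0.0000) / (6) = -1.6667
Iteration 2:
  x1 = (7 - (2)·-0.5000 - (-2)·-1.6667) / (8) = 0.5833
  x2 = (-5 - (3)·0.8750 - (3)·-1.6667) / (10) = -0.2625
  x3 = (-10 - (3)·0.8750 - (-1)·-0.5000) / (6) = -2.1875
Residual b − A·x = (-1.5164, 2.4376, 1.1126)

1.1126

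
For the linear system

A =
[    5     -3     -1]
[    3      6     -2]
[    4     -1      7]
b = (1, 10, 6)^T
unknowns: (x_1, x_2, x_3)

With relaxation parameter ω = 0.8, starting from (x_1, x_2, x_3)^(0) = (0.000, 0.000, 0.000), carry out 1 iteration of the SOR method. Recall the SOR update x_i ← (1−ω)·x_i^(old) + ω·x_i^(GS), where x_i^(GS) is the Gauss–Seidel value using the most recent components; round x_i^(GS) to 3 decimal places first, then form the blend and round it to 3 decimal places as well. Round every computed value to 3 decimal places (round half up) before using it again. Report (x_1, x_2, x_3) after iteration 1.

(0.160, 1.270, 0.758)

Iteration 1:
  x_1: GS value = (1 - (-3)·0.000 - (-1)·0.000) / (5) = 0.200;  x_1 ← (1−ω)·0.000 + ω·0.200 = 0.160
  x_2: GS value = (10 - (3)·0.160 - (-2)·0.000) / (6) = 1.587;  x_2 ← (1−ω)·0.000 + ω·1.587 = 1.270
  x_3: GS value = (6 - (4)·0.160 - (-1)·1.270) / (7) = 0.947;  x_3 ← (1−ω)·0.000 + ω·0.947 = 0.758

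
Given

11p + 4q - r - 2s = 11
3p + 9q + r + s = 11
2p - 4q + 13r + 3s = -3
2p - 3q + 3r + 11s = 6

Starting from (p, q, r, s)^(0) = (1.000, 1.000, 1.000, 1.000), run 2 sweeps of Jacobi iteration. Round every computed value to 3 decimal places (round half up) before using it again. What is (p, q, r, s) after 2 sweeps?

Iteration 1:
  p = (11 - (4)·1.000 - (-1)·1.000 - (-2)·1.000) / (11) = 0.909
  q = (11 - (3)·1.000 - (1)·1.000 - (1)·1.000) / (9) = 0.667
  r = (-3 - (2)·1.000 - (-4)·1.000 - (3)·1.000) / (13) = -0.308
  s = (6 - (2)·1.000 - (-3)·1.000 - (3)·1.000) / (11) = 0.364
Iteration 2:
  p = (11 - (4)·0.667 - (-1)·-0.308 - (-2)·0.364) / (11) = 0.796
  q = (11 - (3)·0.909 - (1)·-0.308 - (1)·0.364) / (9) = 0.913
  r = (-3 - (2)·0.909 - (-4)·0.667 - (3)·0.364) / (13) = -0.249
  s = (6 - (2)·0.909 - (-3)·0.667 - (3)·-0.308) / (11) = 0.646

(0.796, 0.913, -0.249, 0.646)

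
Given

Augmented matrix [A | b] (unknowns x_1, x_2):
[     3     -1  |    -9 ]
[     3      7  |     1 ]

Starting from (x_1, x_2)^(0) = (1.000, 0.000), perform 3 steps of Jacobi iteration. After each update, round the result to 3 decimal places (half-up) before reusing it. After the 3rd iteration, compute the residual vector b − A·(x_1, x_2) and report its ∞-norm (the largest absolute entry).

Iteration 1:
  x_1 = (-9 - (-1)·0.000) / (3) = -3.000
  x_2 = (1 - (3)·1.000) / (7) = -0.286
Iteration 2:
  x_1 = (-9 - (-1)·-0.286) / (3) = -3.095
  x_2 = (1 - (3)·-3.000) / (7) = 1.429
Iteration 3:
  x_1 = (-9 - (-1)·1.429) / (3) = -2.524
  x_2 = (1 - (3)·-3.095) / (7) = 1.469
Residual b − A·x = (0.041, -1.711); ∞-norm = 1.711

1.711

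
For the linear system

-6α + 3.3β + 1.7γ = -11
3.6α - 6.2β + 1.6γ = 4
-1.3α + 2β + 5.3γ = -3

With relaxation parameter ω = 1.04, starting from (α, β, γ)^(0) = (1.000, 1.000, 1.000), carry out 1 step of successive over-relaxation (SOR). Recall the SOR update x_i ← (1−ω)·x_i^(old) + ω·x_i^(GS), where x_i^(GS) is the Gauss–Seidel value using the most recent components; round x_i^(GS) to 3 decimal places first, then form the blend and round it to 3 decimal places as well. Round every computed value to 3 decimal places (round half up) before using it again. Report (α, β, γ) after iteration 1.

Iteration 1:
  α: GS value = (-11 - (3.3)·1.000 - (1.7)·1.000) / (-6) = 2.667;  α ← (1−ω)·1.000 + ω·2.667 = 2.734
  β: GS value = (4 - (3.6)·2.734 - (1.6)·1.000) / (-6.2) = 1.200;  β ← (1−ω)·1.000 + ω·1.200 = 1.208
  γ: GS value = (-3 - (-1.3)·2.734 - (2)·1.208) / (5.3) = -0.351;  γ ← (1−ω)·1.000 + ω·-0.351 = -0.405

(2.734, 1.208, -0.405)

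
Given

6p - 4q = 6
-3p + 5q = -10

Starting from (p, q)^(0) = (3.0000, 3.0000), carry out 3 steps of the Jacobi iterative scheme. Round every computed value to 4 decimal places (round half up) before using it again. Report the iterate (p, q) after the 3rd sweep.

Iteration 1:
  p = (6 - (-4)·3.0000) / (6) = 3.0000
  q = (-10 - (-3)·3.0000) / (5) = -0.2000
Iteration 2:
  p = (6 - (-4)·-0.2000) / (6) = 0.8667
  q = (-10 - (-3)·3.0000) / (5) = -0.2000
Iteration 3:
  p = (6 - (-4)·-0.2000) / (6) = 0.8667
  q = (-10 - (-3)·0.8667) / (5) = -1.4800

(0.8667, -1.4800)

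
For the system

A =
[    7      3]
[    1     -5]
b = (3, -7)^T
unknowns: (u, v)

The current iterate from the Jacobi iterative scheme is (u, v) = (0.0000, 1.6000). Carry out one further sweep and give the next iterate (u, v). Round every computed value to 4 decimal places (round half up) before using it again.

One sweep:
  u = (3 - (3)·1.6000) / (7) = -0.2571
  v = (-7 - (1)·0.0000) / (-5) = 1.4000

(-0.2571, 1.4000)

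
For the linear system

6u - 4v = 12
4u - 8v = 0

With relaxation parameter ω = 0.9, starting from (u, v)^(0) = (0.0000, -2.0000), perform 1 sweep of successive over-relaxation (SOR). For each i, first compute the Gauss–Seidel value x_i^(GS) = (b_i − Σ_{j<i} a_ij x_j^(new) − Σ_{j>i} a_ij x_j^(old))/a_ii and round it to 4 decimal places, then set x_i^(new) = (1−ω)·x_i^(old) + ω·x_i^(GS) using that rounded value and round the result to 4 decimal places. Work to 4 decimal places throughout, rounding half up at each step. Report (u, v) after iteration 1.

(0.6000, 0.0700)

Iteration 1:
  u: GS value = (12 - (-4)·-2.0000) / (6) = 0.6667;  u ← (1−ω)·0.0000 + ω·0.6667 = 0.6000
  v: GS value = (0 - (4)·0.6000) / (-8) = 0.3000;  v ← (1−ω)·-2.0000 + ω·0.3000 = 0.0700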